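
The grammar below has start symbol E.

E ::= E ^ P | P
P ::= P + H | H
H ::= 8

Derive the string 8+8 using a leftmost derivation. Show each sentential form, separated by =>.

E => P => P+H => H+H => 8+H => 8+8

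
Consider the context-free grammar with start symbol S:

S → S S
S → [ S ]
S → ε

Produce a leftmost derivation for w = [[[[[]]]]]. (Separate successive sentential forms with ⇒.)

S⇒SS⇒SSS⇒SSSS⇒[S]SSS⇒[[S]]SSS⇒[[[S]]]SSS⇒[[[[S]]]]SSS⇒[[[[[S]]]]]SSS⇒[[[[[]]]]]SSS⇒[[[[[]]]]]SS⇒[[[[[]]]]]S⇒[[[[[]]]]]

S ⇒ SS   [S → S S]
SS ⇒ SSS   [S → S S]
SSS ⇒ SSSS   [S → S S]
SSSS ⇒ [S]SSS   [S → [ S ]]
[S]SSS ⇒ [[S]]SSS   [S → [ S ]]
[[S]]SSS ⇒ [[[S]]]SSS   [S → [ S ]]
[[[S]]]SSS ⇒ [[[[S]]]]SSS   [S → [ S ]]
[[[[S]]]]SSS ⇒ [[[[[S]]]]]SSS   [S → [ S ]]
[[[[[S]]]]]SSS ⇒ [[[[[]]]]]SSS   [S → ε]
[[[[[]]]]]SSS ⇒ [[[[[]]]]]SS   [S → ε]
[[[[[]]]]]SS ⇒ [[[[[]]]]]S   [S → ε]
[[[[[]]]]]S ⇒ [[[[[]]]]]   [S → ε]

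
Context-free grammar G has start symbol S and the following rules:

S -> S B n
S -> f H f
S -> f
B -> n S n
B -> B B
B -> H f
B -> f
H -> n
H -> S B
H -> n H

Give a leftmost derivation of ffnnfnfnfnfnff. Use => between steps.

S => fHf   [S -> f H f]
fHf => fSBf   [H -> S B]
fSBf => ffHfBf   [S -> f H f]
ffHfBf => ffnHfBf   [H -> n H]
ffnHfBf => ffnnHfBf   [H -> n H]
ffnnHfBf => ffnnSBfBf   [H -> S B]
ffnnSBfBf => ffnnfBfBf   [S -> f]
ffnnfBfBf => ffnnfnSnfBf   [B -> n S n]
ffnnfnSnfBf => ffnnfnfHfnfBf   [S -> f H f]
ffnnfnfHfnfBf => ffnnfnfnfnfBf   [H -> n]
ffnnfnfnfnfBf => ffnnfnfnfnfHff   [B -> H f]
ffnnfnfnfnfHff => ffnnfnfnfnfnff   [H -> n]

S=>fHf=>fSBf=>ffHfBf=>ffnHfBf=>ffnnHfBf=>ffnnSBfBf=>ffnnfBfBf=>ffnnfnSnfBf=>ffnnfnfHfnfBf=>ffnnfnfnfnfBf=>ffnnfnfnfnfHff=>ffnnfnfnfnfnff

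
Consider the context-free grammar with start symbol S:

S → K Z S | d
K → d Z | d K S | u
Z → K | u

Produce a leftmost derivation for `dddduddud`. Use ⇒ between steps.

S⇒KZS⇒dKSZS⇒ddZSZS⇒ddKSZS⇒dddZSZS⇒dddKSZS⇒ddddKSSZS⇒dddduSSZS⇒ddddudSZS⇒dddduddZS⇒ddddudduS⇒dddduddud

S ⇒ KZS   [S → K Z S]
KZS ⇒ dKSZS   [K → d K S]
dKSZS ⇒ ddZSZS   [K → d Z]
ddZSZS ⇒ ddKSZS   [Z → K]
ddKSZS ⇒ dddZSZS   [K → d Z]
dddZSZS ⇒ dddKSZS   [Z → K]
dddKSZS ⇒ ddddKSSZS   [K → d K S]
ddddKSSZS ⇒ dddduSSZS   [K → u]
dddduSSZS ⇒ ddddudSZS   [S → d]
ddddudSZS ⇒ dddduddZS   [S → d]
dddduddZS ⇒ ddddudduS   [Z → u]
ddddudduS ⇒ dddduddud   [S → d]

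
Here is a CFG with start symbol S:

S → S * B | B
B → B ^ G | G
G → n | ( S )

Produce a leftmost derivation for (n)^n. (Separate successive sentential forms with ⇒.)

S ⇒ B   [S → B]
B ⇒ B^G   [B → B ^ G]
B^G ⇒ G^G   [B → G]
G^G ⇒ (S)^G   [G → ( S )]
(S)^G ⇒ (B)^G   [S → B]
(B)^G ⇒ (G)^G   [B → G]
(G)^G ⇒ (n)^G   [G → n]
(n)^G ⇒ (n)^n   [G → n]

S ⇒ B ⇒ B^G ⇒ G^G ⇒ (S)^G ⇒ (B)^G ⇒ (G)^G ⇒ (n)^G ⇒ (n)^n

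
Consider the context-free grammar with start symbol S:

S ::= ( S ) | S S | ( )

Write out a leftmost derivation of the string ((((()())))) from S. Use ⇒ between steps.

S ⇒ (S)   [S ::= ( S )]
(S) ⇒ ((S))   [S ::= ( S )]
((S)) ⇒ (((S)))   [S ::= ( S )]
(((S))) ⇒ ((((S))))   [S ::= ( S )]
((((S)))) ⇒ ((((SS))))   [S ::= S S]
((((SS)))) ⇒ ((((()S))))   [S ::= ( )]
((((()S)))) ⇒ ((((()()))))   [S ::= ( )]

S ⇒ (S) ⇒ ((S)) ⇒ (((S))) ⇒ ((((S)))) ⇒ ((((SS)))) ⇒ ((((()S)))) ⇒ ((((()()))))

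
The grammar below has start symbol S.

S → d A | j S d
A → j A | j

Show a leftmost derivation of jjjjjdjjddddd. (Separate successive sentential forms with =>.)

S => jSd   [S → j S d]
jSd => jjSdd   [S → j S d]
jjSdd => jjjSddd   [S → j S d]
jjjSddd => jjjjSdddd   [S → j S d]
jjjjSdddd => jjjjjSddddd   [S → j S d]
jjjjjSddddd => jjjjjdAddddd   [S → d A]
jjjjjdAddddd => jjjjjdjAddddd   [A → j A]
jjjjjdjAddddd => jjjjjdjjddddd   [A → j]

S => jSd => jjSdd => jjjSddd => jjjjSdddd => jjjjjSddddd => jjjjjdAddddd => jjjjjdjAddddd => jjjjjdjjddddd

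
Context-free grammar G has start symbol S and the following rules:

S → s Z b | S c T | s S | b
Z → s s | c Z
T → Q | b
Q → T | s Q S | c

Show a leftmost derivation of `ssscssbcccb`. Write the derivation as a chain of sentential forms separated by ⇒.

S ⇒ sS   [S → s S]
sS ⇒ sScT   [S → S c T]
sScT ⇒ ssScT   [S → s S]
ssScT ⇒ ssScTcT   [S → S c T]
ssScTcT ⇒ sssZbcTcT   [S → s Z b]
sssZbcTcT ⇒ ssscZbcTcT   [Z → c Z]
ssscZbcTcT ⇒ ssscssbcTcT   [Z → s s]
ssscssbcTcT ⇒ ssscssbcQcT   [T → Q]
ssscssbcQcT ⇒ ssscssbcccT   [Q → c]
ssscssbcccT ⇒ ssscssbcccb   [T → b]

S ⇒ sS ⇒ sScT ⇒ ssScT ⇒ ssScTcT ⇒ sssZbcTcT ⇒ ssscZbcTcT ⇒ ssscssbcTcT ⇒ ssscssbcQcT ⇒ ssscssbcccT ⇒ ssscssbcccb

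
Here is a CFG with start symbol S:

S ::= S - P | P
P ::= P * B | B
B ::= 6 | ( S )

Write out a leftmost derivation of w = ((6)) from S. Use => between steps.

S => P => B => (S) => (P) => (B) => ((S)) => ((P)) => ((B)) => ((6))

S => P   [S ::= P]
P => B   [P ::= B]
B => (S)   [B ::= ( S )]
(S) => (P)   [S ::= P]
(P) => (B)   [P ::= B]
(B) => ((S))   [B ::= ( S )]
((S)) => ((P))   [S ::= P]
((P)) => ((B))   [P ::= B]
((B)) => ((6))   [B ::= 6]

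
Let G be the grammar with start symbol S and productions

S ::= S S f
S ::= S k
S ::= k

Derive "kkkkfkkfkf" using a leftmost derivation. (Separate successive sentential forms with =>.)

S => SSf => SSfSf => SkSfSf => SSfkSfSf => SkSfkSfSf => SkkSfkSfSf => kkkSfkSfSf => kkkkfkSfSf => kkkkfkkfSf => kkkkfkkfkf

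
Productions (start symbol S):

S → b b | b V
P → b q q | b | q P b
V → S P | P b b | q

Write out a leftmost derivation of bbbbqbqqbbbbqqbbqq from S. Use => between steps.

S => bV   [S → b V]
bV => bSP   [V → S P]
bSP => bbVP   [S → b V]
bbVP => bbSPP   [V → S P]
bbSPP => bbbVPP   [S → b V]
bbbVPP => bbbSPPP   [V → S P]
bbbSPPP => bbbbVPPP   [S → b V]
bbbbVPPP => bbbbPbbPPP   [V → P b b]
bbbbPbbPPP => bbbbqPbbbPPP   [P → q P b]
bbbbqPbbbPPP => bbbbqbqqbbbPPP   [P → b q q]
bbbbqbqqbbbPPP => bbbbqbqqbbbbqqPP   [P → b q q]
bbbbqbqqbbbbqqPP => bbbbqbqqbbbbqqbP   [P → b]
bbbbqbqqbbbbqqbP => bbbbqbqqbbbbqqbbqq   [P → b q q]

S => bV => bSP => bbVP => bbSPP => bbbVPP => bbbSPPP => bbbbVPPP => bbbbPbbPPP => bbbbqPbbbPPP => bbbbqbqqbbbPPP => bbbbqbqqbbbbqqPP => bbbbqbqqbbbbqqbP => bbbbqbqqbbbbqqbbqq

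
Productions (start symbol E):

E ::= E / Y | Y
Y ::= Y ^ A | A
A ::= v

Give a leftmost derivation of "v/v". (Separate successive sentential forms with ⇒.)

E ⇒ E/Y   [E ::= E / Y]
E/Y ⇒ Y/Y   [E ::= Y]
Y/Y ⇒ A/Y   [Y ::= A]
A/Y ⇒ v/Y   [A ::= v]
v/Y ⇒ v/A   [Y ::= A]
v/A ⇒ v/v   [A ::= v]

E⇒E/Y⇒Y/Y⇒A/Y⇒v/Y⇒v/A⇒v/v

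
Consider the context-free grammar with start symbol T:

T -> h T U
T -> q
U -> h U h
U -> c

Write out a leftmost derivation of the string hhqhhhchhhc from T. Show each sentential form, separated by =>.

T => hTU => hhTUU => hhqUU => hhqhUhU => hhqhhUhhU => hhqhhhUhhhU => hhqhhhchhhU => hhqhhhchhhc

T => hTU   [T -> h T U]
hTU => hhTUU   [T -> h T U]
hhTUU => hhqUU   [T -> q]
hhqUU => hhqhUhU   [U -> h U h]
hhqhUhU => hhqhhUhhU   [U -> h U h]
hhqhhUhhU => hhqhhhUhhhU   [U -> h U h]
hhqhhhUhhhU => hhqhhhchhhU   [U -> c]
hhqhhhchhhU => hhqhhhchhhc   [U -> c]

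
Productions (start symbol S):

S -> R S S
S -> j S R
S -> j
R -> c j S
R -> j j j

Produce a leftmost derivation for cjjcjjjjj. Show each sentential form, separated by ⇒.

S ⇒ RSS ⇒ cjSSS ⇒ cjjSS ⇒ cjjRSSS ⇒ cjjcjSSSS ⇒ cjjcjjSSS ⇒ cjjcjjjSS ⇒ cjjcjjjjS ⇒ cjjcjjjjj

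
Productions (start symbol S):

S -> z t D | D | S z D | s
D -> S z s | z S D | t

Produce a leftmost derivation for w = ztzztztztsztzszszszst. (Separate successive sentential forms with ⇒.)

S ⇒ ztD   [S -> z t D]
ztD ⇒ ztzSD   [D -> z S D]
ztzSD ⇒ ztzztDD   [S -> z t D]
ztzztDD ⇒ ztzztSzsD   [D -> S z s]
ztzztSzsD ⇒ ztzztztDzsD   [S -> z t D]
ztzztztDzsD ⇒ ztzztztSzszsD   [D -> S z s]
ztzztztSzszsD ⇒ ztzztztDzszsD   [S -> D]
ztzztztDzszsD ⇒ ztzztztSzszszsD   [D -> S z s]
ztzztztSzszszsD ⇒ ztzztztztDzszszsD   [S -> z t D]
ztzztztztDzszszsD ⇒ ztzztztztSzszszszsD   [D -> S z s]
ztzztztztSzszszszsD ⇒ ztzztztztSzDzszszszsD   [S -> S z D]
ztzztztztSzDzszszszsD ⇒ ztzztztztszDzszszszsD   [S -> s]
ztzztztztszDzszszszsD ⇒ ztzztztztsztzszszszsD   [D -> t]
ztzztztztsztzszszszsD ⇒ ztzztztztsztzszszszst   [D -> t]

S ⇒ ztD ⇒ ztzSD ⇒ ztzztDD ⇒ ztzztSzsD ⇒ ztzztztDzsD ⇒ ztzztztSzszsD ⇒ ztzztztDzszsD ⇒ ztzztztSzszszsD ⇒ ztzztztztDzszszsD ⇒ ztzztztztSzszszszsD ⇒ ztzztztztSzDzszszszsD ⇒ ztzztztztszDzszszszsD ⇒ ztzztztztsztzszszszsD ⇒ ztzztztztsztzszszszst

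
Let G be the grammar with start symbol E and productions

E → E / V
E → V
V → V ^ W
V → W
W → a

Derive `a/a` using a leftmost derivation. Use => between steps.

E => E/V   [E → E / V]
E/V => V/V   [E → V]
V/V => W/V   [V → W]
W/V => a/V   [W → a]
a/V => a/W   [V → W]
a/W => a/a   [W → a]

E=>E/V=>V/V=>W/V=>a/V=>a/W=>a/a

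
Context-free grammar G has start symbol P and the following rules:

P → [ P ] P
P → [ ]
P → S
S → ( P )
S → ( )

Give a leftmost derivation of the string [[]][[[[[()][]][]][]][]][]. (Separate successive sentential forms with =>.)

P=>[P]P=>[[]]P=>[[]][P]P=>[[]][[P]P]P=>[[]][[[P]P]P]P=>[[]][[[[P]P]P]P]P=>[[]][[[[[P]P]P]P]P]P=>[[]][[[[[S]P]P]P]P]P=>[[]][[[[[()]P]P]P]P]P=>[[]][[[[[()][]]P]P]P]P=>[[]][[[[[()][]][]]P]P]P=>[[]][[[[[()][]][]][]]P]P=>[[]][[[[[()][]][]][]][]]P=>[[]][[[[[()][]][]][]][]][]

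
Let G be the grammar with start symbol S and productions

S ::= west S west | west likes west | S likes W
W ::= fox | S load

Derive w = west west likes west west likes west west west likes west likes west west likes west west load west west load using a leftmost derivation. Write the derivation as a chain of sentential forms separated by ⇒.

S ⇒ S likes W   [S ::= S likes W]
S likes W ⇒ west S west likes W   [S ::= west S west]
west S west likes W ⇒ west west likes west west likes W   [S ::= west likes west]
west west likes west west likes W ⇒ west west likes west west likes S load   [W ::= S load]
west west likes west west likes S load ⇒ west west likes west west likes west S west load   [S ::= west S west]
west west likes west west likes west S west load ⇒ west west likes west west likes west west S west west load   [S ::= west S west]
west west likes west west likes west west S west west load ⇒ west west likes west west likes west west S likes W west west load   [S ::= S likes W]
west west likes west west likes west west S likes W west west load ⇒ west west likes west west likes west west west likes west likes W west west load   [S ::= west likes west]
west west likes west west likes west west west likes west likes W west west load ⇒ west west likes west west likes west west west likes west likes S load west west load   [W ::= S load]
west west likes west west likes west west west likes west likes S load west west load ⇒ west west likes west west likes west west west likes west likes west S west load west west load   [S ::= west S west]
west west likes west west likes west west west likes west likes west S west load west west load ⇒ west west likes west west likes west west west likes west likes west west likes west west load west west load   [S ::= west likes west]

S ⇒ S likes W ⇒ west S west likes W ⇒ west west likes west west likes W ⇒ west west likes west west likes S load ⇒ west west likes west west likes west S west load ⇒ west west likes west west likes west west S west west load ⇒ west west likes west west likes west west S likes W west west load ⇒ west west likes west west likes west west west likes west likes W west west load ⇒ west west likes west west likes west west west likes west likes S load west west load ⇒ west west likes west west likes west west west likes west likes west S west load west west load ⇒ west west likes west west likes west west west likes west likes west west likes west west load west west load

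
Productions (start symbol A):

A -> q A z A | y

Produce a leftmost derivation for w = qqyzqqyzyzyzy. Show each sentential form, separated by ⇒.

A⇒qAzA⇒qqAzAzA⇒qqyzAzA⇒qqyzqAzAzA⇒qqyzqqAzAzAzA⇒qqyzqqyzAzAzA⇒qqyzqqyzyzAzA⇒qqyzqqyzyzyzA⇒qqyzqqyzyzyzy

A ⇒ qAzA   [A -> q A z A]
qAzA ⇒ qqAzAzA   [A -> q A z A]
qqAzAzA ⇒ qqyzAzA   [A -> y]
qqyzAzA ⇒ qqyzqAzAzA   [A -> q A z A]
qqyzqAzAzA ⇒ qqyzqqAzAzAzA   [A -> q A z A]
qqyzqqAzAzAzA ⇒ qqyzqqyzAzAzA   [A -> y]
qqyzqqyzAzAzA ⇒ qqyzqqyzyzAzA   [A -> y]
qqyzqqyzyzAzA ⇒ qqyzqqyzyzyzA   [A -> y]
qqyzqqyzyzyzA ⇒ qqyzqqyzyzyzy   [A -> y]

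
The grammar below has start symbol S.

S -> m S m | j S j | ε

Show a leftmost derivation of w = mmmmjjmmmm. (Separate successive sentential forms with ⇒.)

S ⇒ mSm ⇒ mmSmm ⇒ mmmSmmm ⇒ mmmmSmmmm ⇒ mmmmjSjmmmm ⇒ mmmmjjmmmm

S ⇒ mSm   [S -> m S m]
mSm ⇒ mmSmm   [S -> m S m]
mmSmm ⇒ mmmSmmm   [S -> m S m]
mmmSmmm ⇒ mmmmSmmmm   [S -> m S m]
mmmmSmmmm ⇒ mmmmjSjmmmm   [S -> j S j]
mmmmjSjmmmm ⇒ mmmmjjmmmm   [S -> ε]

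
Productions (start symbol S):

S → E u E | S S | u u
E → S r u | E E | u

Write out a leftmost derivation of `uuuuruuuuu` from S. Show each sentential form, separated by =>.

S => EuE => uuE => uuEE => uuEEE => uuEEEE => uuEEEEE => uuSruEEEE => uuuuruEEEE => uuuuruuEEE => uuuuruuuEE => uuuuruuuuE => uuuuruuuuu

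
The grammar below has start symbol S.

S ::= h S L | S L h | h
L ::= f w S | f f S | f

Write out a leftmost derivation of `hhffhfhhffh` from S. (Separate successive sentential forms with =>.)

S => SLh   [S ::= S L h]
SLh => hSLLh   [S ::= h S L]
hSLLh => hSLhLLh   [S ::= S L h]
hSLhLLh => hhLhLLh   [S ::= h]
hhLhLLh => hhffShLLh   [L ::= f f S]
hhffShLLh => hhffSLhhLLh   [S ::= S L h]
hhffSLhhLLh => hhffhLhhLLh   [S ::= h]
hhffhLhhLLh => hhffhfhhLLh   [L ::= f]
hhffhfhhLLh => hhffhfhhfLh   [L ::= f]
hhffhfhhfLh => hhffhfhhffh   [L ::= f]

S => SLh => hSLLh => hSLhLLh => hhLhLLh => hhffShLLh => hhffSLhhLLh => hhffhLhhLLh => hhffhfhhLLh => hhffhfhhfLh => hhffhfhhffh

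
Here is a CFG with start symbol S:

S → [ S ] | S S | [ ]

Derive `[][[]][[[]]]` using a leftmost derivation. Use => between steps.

S => SS => SSS => []SS => [][S]S => [][[]]S => [][[]][S] => [][[]][[S]] => [][[]][[[]]]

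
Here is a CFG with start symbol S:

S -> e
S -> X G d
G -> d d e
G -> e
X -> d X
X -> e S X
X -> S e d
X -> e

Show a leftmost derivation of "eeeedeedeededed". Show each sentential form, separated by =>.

S => XGd   [S -> X G d]
XGd => SedGd   [X -> S e d]
SedGd => XGdedGd   [S -> X G d]
XGdedGd => eSXGdedGd   [X -> e S X]
eSXGdedGd => eXGdXGdedGd   [S -> X G d]
eXGdXGdedGd => eeSXGdXGdedGd   [X -> e S X]
eeSXGdXGdedGd => eeXGdXGdXGdedGd   [S -> X G d]
eeXGdXGdXGdedGd => eeeGdXGdXGdedGd   [X -> e]
eeeGdXGdXGdedGd => eeeedXGdXGdedGd   [G -> e]
eeeedXGdXGdedGd => eeeedeGdXGdedGd   [X -> e]
eeeedeGdXGdedGd => eeeedeedXGdedGd   [G -> e]
eeeedeedXGdedGd => eeeedeedeGdedGd   [X -> e]
eeeedeedeGdedGd => eeeedeedeededGd   [G -> e]
eeeedeedeededGd => eeeedeedeededed   [G -> e]

S => XGd => SedGd => XGdedGd => eSXGdedGd => eXGdXGdedGd => eeSXGdXGdedGd => eeXGdXGdXGdedGd => eeeGdXGdXGdedGd => eeeedXGdXGdedGd => eeeedeGdXGdedGd => eeeedeedXGdedGd => eeeedeedeGdedGd => eeeedeedeededGd => eeeedeedeededed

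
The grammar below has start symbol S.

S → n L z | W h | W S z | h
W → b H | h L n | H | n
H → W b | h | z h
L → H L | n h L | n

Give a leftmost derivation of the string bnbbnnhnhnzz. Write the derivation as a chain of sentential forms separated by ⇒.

S ⇒ WSz ⇒ bHSz ⇒ bWbSz ⇒ bHbSz ⇒ bWbbSz ⇒ bnbbSz ⇒ bnbbnLzz ⇒ bnbbnnhLzz ⇒ bnbbnnhnhLzz ⇒ bnbbnnhnhnzz

S ⇒ WSz   [S → W S z]
WSz ⇒ bHSz   [W → b H]
bHSz ⇒ bWbSz   [H → W b]
bWbSz ⇒ bHbSz   [W → H]
bHbSz ⇒ bWbbSz   [H → W b]
bWbbSz ⇒ bnbbSz   [W → n]
bnbbSz ⇒ bnbbnLzz   [S → n L z]
bnbbnLzz ⇒ bnbbnnhLzz   [L → n h L]
bnbbnnhLzz ⇒ bnbbnnhnhLzz   [L → n h L]
bnbbnnhnhLzz ⇒ bnbbnnhnhnzz   [L → n]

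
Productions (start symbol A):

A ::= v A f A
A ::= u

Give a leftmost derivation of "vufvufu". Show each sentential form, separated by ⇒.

A ⇒ vAfA   [A ::= v A f A]
vAfA ⇒ vufA   [A ::= u]
vufA ⇒ vufvAfA   [A ::= v A f A]
vufvAfA ⇒ vufvufA   [A ::= u]
vufvufA ⇒ vufvufu   [A ::= u]

A ⇒ vAfA ⇒ vufA ⇒ vufvAfA ⇒ vufvufA ⇒ vufvufu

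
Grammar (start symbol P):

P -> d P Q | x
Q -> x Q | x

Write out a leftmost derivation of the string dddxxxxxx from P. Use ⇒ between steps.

P ⇒ dPQ ⇒ ddPQQ ⇒ dddPQQQ ⇒ dddxQQQ ⇒ dddxxQQ ⇒ dddxxxQQ ⇒ dddxxxxQQ ⇒ dddxxxxxQ ⇒ dddxxxxxx

P ⇒ dPQ   [P -> d P Q]
dPQ ⇒ ddPQQ   [P -> d P Q]
ddPQQ ⇒ dddPQQQ   [P -> d P Q]
dddPQQQ ⇒ dddxQQQ   [P -> x]
dddxQQQ ⇒ dddxxQQ   [Q -> x]
dddxxQQ ⇒ dddxxxQQ   [Q -> x Q]
dddxxxQQ ⇒ dddxxxxQQ   [Q -> x Q]
dddxxxxQQ ⇒ dddxxxxxQ   [Q -> x]
dddxxxxxQ ⇒ dddxxxxxx   [Q -> x]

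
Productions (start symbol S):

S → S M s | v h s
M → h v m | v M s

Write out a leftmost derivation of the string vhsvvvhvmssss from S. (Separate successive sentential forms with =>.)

S => SMs => vhsMs => vhsvMss => vhsvvMsss => vhsvvvMssss => vhsvvvhvmssss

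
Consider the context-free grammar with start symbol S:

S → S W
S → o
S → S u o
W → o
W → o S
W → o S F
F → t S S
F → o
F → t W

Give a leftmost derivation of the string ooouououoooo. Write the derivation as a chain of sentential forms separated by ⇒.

S ⇒ SW ⇒ oW ⇒ ooSF ⇒ ooSWF ⇒ ooSWWF ⇒ ooSuoWWF ⇒ ooSuouoWWF ⇒ ooSuououoWWF ⇒ ooouououoWWF ⇒ ooouououooWF ⇒ ooouououoooF ⇒ ooouououoooo

S ⇒ SW   [S → S W]
SW ⇒ oW   [S → o]
oW ⇒ ooSF   [W → o S F]
ooSF ⇒ ooSWF   [S → S W]
ooSWF ⇒ ooSWWF   [S → S W]
ooSWWF ⇒ ooSuoWWF   [S → S u o]
ooSuoWWF ⇒ ooSuouoWWF   [S → S u o]
ooSuouoWWF ⇒ ooSuououoWWF   [S → S u o]
ooSuououoWWF ⇒ ooouououoWWF   [S → o]
ooouououoWWF ⇒ ooouououooWF   [W → o]
ooouououooWF ⇒ ooouououoooF   [W → o]
ooouououoooF ⇒ ooouououoooo   [F → o]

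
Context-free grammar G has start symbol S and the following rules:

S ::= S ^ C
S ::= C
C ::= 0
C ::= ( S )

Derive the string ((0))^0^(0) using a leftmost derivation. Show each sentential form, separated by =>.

S => S^C   [S ::= S ^ C]
S^C => S^C^C   [S ::= S ^ C]
S^C^C => C^C^C   [S ::= C]
C^C^C => (S)^C^C   [C ::= ( S )]
(S)^C^C => (C)^C^C   [S ::= C]
(C)^C^C => ((S))^C^C   [C ::= ( S )]
((S))^C^C => ((C))^C^C   [S ::= C]
((C))^C^C => ((0))^C^C   [C ::= 0]
((0))^C^C => ((0))^0^C   [C ::= 0]
((0))^0^C => ((0))^0^(S)   [C ::= ( S )]
((0))^0^(S) => ((0))^0^(C)   [S ::= C]
((0))^0^(C) => ((0))^0^(0)   [C ::= 0]

S => S^C => S^C^C => C^C^C => (S)^C^C => (C)^C^C => ((S))^C^C => ((C))^C^C => ((0))^C^C => ((0))^0^C => ((0))^0^(S) => ((0))^0^(C) => ((0))^0^(0)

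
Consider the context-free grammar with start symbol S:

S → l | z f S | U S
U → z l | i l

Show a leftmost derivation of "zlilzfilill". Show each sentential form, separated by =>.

S => US => zlS => zlUS => zlilS => zlilzfS => zlilzfUS => zlilzfilS => zlilzfilUS => zlilzfililS => zlilzfilill

S => US   [S → U S]
US => zlS   [U → z l]
zlS => zlUS   [S → U S]
zlUS => zlilS   [U → i l]
zlilS => zlilzfS   [S → z f S]
zlilzfS => zlilzfUS   [S → U S]
zlilzfUS => zlilzfilS   [U → i l]
zlilzfilS => zlilzfilUS   [S → U S]
zlilzfilUS => zlilzfililS   [U → i l]
zlilzfililS => zlilzfilill   [S → l]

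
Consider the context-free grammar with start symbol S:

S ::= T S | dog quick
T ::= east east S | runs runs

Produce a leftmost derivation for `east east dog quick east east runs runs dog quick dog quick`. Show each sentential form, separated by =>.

S => T S => east east S S => east east dog quick S => east east dog quick T S => east east dog quick east east S S => east east dog quick east east T S S => east east dog quick east east runs runs S S => east east dog quick east east runs runs dog quick S => east east dog quick east east runs runs dog quick dog quick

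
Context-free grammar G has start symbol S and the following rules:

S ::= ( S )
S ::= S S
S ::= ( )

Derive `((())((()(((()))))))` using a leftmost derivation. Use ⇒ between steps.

S⇒(S)⇒(SS)⇒((S)S)⇒((())S)⇒((())(S))⇒((())((S)))⇒((())((SS)))⇒((())((()S)))⇒((())((()(S))))⇒((())((()((S)))))⇒((())((()(((S))))))⇒((())((()(((()))))))

S ⇒ (S)   [S ::= ( S )]
(S) ⇒ (SS)   [S ::= S S]
(SS) ⇒ ((S)S)   [S ::= ( S )]
((S)S) ⇒ ((())S)   [S ::= ( )]
((())S) ⇒ ((())(S))   [S ::= ( S )]
((())(S)) ⇒ ((())((S)))   [S ::= ( S )]
((())((S))) ⇒ ((())((SS)))   [S ::= S S]
((())((SS))) ⇒ ((())((()S)))   [S ::= ( )]
((())((()S))) ⇒ ((())((()(S))))   [S ::= ( S )]
((())((()(S)))) ⇒ ((())((()((S)))))   [S ::= ( S )]
((())((()((S))))) ⇒ ((())((()(((S))))))   [S ::= ( S )]
((())((()(((S)))))) ⇒ ((())((()(((()))))))   [S ::= ( )]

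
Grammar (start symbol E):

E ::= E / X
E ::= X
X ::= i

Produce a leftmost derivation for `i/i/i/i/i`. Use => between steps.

E => E/X   [E ::= E / X]
E/X => E/X/X   [E ::= E / X]
E/X/X => E/X/X/X   [E ::= E / X]
E/X/X/X => E/X/X/X/X   [E ::= E / X]
E/X/X/X/X => X/X/X/X/X   [E ::= X]
X/X/X/X/X => i/X/X/X/X   [X ::= i]
i/X/X/X/X => i/i/X/X/X   [X ::= i]
i/i/X/X/X => i/i/i/X/X   [X ::= i]
i/i/i/X/X => i/i/i/i/X   [X ::= i]
i/i/i/i/X => i/i/i/i/i   [X ::= i]

E=>E/X=>E/X/X=>E/X/X/X=>E/X/X/X/X=>X/X/X/X/X=>i/X/X/X/X=>i/i/X/X/X=>i/i/i/X/X=>i/i/i/i/X=>i/i/i/i/i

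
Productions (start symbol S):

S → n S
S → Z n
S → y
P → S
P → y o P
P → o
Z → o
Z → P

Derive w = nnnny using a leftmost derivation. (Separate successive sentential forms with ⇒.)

S ⇒ nS ⇒ nnS ⇒ nnnS ⇒ nnnnS ⇒ nnnny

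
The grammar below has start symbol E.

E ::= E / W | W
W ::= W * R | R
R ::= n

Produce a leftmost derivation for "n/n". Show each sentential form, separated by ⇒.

E ⇒ E/W   [E ::= E / W]
E/W ⇒ W/W   [E ::= W]
W/W ⇒ R/W   [W ::= R]
R/W ⇒ n/W   [R ::= n]
n/W ⇒ n/R   [W ::= R]
n/R ⇒ n/n   [R ::= n]

E ⇒ E/W ⇒ W/W ⇒ R/W ⇒ n/W ⇒ n/R ⇒ n/n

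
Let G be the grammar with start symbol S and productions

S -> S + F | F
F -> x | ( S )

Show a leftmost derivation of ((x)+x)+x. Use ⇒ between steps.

S ⇒ S+F ⇒ F+F ⇒ (S)+F ⇒ (S+F)+F ⇒ (F+F)+F ⇒ ((S)+F)+F ⇒ ((F)+F)+F ⇒ ((x)+F)+F ⇒ ((x)+x)+F ⇒ ((x)+x)+x

S ⇒ S+F   [S -> S + F]
S+F ⇒ F+F   [S -> F]
F+F ⇒ (S)+F   [F -> ( S )]
(S)+F ⇒ (S+F)+F   [S -> S + F]
(S+F)+F ⇒ (F+F)+F   [S -> F]
(F+F)+F ⇒ ((S)+F)+F   [F -> ( S )]
((S)+F)+F ⇒ ((F)+F)+F   [S -> F]
((F)+F)+F ⇒ ((x)+F)+F   [F -> x]
((x)+F)+F ⇒ ((x)+x)+F   [F -> x]
((x)+x)+F ⇒ ((x)+x)+x   [F -> x]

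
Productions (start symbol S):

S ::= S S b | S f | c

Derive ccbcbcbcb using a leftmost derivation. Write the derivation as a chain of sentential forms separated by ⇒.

S⇒SSb⇒SSbSb⇒SSbSbSb⇒SSbSbSbSb⇒cSbSbSbSb⇒ccbSbSbSb⇒ccbcbSbSb⇒ccbcbcbSb⇒ccbcbcbcb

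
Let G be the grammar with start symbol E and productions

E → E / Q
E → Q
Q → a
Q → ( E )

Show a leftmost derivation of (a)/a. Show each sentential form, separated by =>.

E => E/Q => Q/Q => (E)/Q => (Q)/Q => (a)/Q => (a)/a

E => E/Q   [E → E / Q]
E/Q => Q/Q   [E → Q]
Q/Q => (E)/Q   [Q → ( E )]
(E)/Q => (Q)/Q   [E → Q]
(Q)/Q => (a)/Q   [Q → a]
(a)/Q => (a)/a   [Q → a]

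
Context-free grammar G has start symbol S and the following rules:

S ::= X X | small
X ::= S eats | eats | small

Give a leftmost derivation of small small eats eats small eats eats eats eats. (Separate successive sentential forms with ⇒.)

S ⇒ X X   [S ::= X X]
X X ⇒ S eats X   [X ::= S eats]
S eats X ⇒ X X eats X   [S ::= X X]
X X eats X ⇒ small X eats X   [X ::= small]
small X eats X ⇒ small S eats eats X   [X ::= S eats]
small S eats eats X ⇒ small small eats eats X   [S ::= small]
small small eats eats X ⇒ small small eats eats S eats   [X ::= S eats]
small small eats eats S eats ⇒ small small eats eats X X eats   [S ::= X X]
small small eats eats X X eats ⇒ small small eats eats S eats X eats   [X ::= S eats]
small small eats eats S eats X eats ⇒ small small eats eats X X eats X eats   [S ::= X X]
small small eats eats X X eats X eats ⇒ small small eats eats small X eats X eats   [X ::= small]
small small eats eats small X eats X eats ⇒ small small eats eats small eats eats X eats   [X ::= eats]
small small eats eats small eats eats X eats ⇒ small small eats eats small eats eats eats eats   [X ::= eats]

S ⇒ X X ⇒ S eats X ⇒ X X eats X ⇒ small X eats X ⇒ small S eats eats X ⇒ small small eats eats X ⇒ small small eats eats S eats ⇒ small small eats eats X X eats ⇒ small small eats eats S eats X eats ⇒ small small eats eats X X eats X eats ⇒ small small eats eats small X eats X eats ⇒ small small eats eats small eats eats X eats ⇒ small small eats eats small eats eats eats eats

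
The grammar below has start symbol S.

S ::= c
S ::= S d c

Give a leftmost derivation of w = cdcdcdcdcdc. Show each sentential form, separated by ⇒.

S ⇒ Sdc ⇒ Sdcdc ⇒ Sdcdcdc ⇒ Sdcdcdcdc ⇒ Sdcdcdcdcdc ⇒ cdcdcdcdcdc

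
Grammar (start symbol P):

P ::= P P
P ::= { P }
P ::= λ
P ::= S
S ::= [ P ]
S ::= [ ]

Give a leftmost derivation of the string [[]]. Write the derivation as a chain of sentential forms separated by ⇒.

P ⇒ PP   [P ::= P P]
PP ⇒ SP   [P ::= S]
SP ⇒ [P]P   [S ::= [ P ]]
[P]P ⇒ [S]P   [P ::= S]
[S]P ⇒ [[]]P   [S ::= [ ]]
[[]]P ⇒ [[]]   [P ::= λ]

P⇒PP⇒SP⇒[P]P⇒[S]P⇒[[]]P⇒[[]]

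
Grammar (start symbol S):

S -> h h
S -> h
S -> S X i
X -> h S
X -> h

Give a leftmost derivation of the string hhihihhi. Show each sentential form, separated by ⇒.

S ⇒ SXi ⇒ SXiXi ⇒ SXiXiXi ⇒ hXiXiXi ⇒ hhiXiXi ⇒ hhihiXi ⇒ hhihihSi ⇒ hhihihhi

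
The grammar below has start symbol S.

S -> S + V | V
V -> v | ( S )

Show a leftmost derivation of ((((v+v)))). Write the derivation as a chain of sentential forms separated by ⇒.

S ⇒ V   [S -> V]
V ⇒ (S)   [V -> ( S )]
(S) ⇒ (V)   [S -> V]
(V) ⇒ ((S))   [V -> ( S )]
((S)) ⇒ ((V))   [S -> V]
((V)) ⇒ (((S)))   [V -> ( S )]
(((S))) ⇒ (((V)))   [S -> V]
(((V))) ⇒ ((((S))))   [V -> ( S )]
((((S)))) ⇒ ((((S+V))))   [S -> S + V]
((((S+V)))) ⇒ ((((V+V))))   [S -> V]
((((V+V)))) ⇒ ((((v+V))))   [V -> v]
((((v+V)))) ⇒ ((((v+v))))   [V -> v]

S ⇒ V ⇒ (S) ⇒ (V) ⇒ ((S)) ⇒ ((V)) ⇒ (((S))) ⇒ (((V))) ⇒ ((((S)))) ⇒ ((((S+V)))) ⇒ ((((V+V)))) ⇒ ((((v+V)))) ⇒ ((((v+v))))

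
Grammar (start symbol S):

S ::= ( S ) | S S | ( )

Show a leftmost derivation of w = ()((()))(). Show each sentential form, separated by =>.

S=>SS=>()S=>()SS=>()(S)S=>()((S))S=>()((()))S=>()((()))()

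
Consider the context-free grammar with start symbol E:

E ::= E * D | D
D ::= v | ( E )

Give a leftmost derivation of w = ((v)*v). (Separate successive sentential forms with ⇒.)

E ⇒ D ⇒ (E) ⇒ (E*D) ⇒ (D*D) ⇒ ((E)*D) ⇒ ((D)*D) ⇒ ((v)*D) ⇒ ((v)*v)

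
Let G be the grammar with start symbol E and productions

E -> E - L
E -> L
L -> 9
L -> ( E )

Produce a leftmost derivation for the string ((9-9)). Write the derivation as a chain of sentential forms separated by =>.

E=>L=>(E)=>(L)=>((E))=>((E-L))=>((L-L))=>((9-L))=>((9-9))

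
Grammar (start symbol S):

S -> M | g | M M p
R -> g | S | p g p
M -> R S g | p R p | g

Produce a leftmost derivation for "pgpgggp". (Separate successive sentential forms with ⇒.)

S ⇒ MMp ⇒ pRpMp ⇒ pgpMp ⇒ pgpRSgp ⇒ pgpgSgp ⇒ pgpgMgp ⇒ pgpgggp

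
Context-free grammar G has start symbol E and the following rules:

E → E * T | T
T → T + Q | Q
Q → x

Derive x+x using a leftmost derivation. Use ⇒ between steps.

E⇒T⇒T+Q⇒Q+Q⇒x+Q⇒x+x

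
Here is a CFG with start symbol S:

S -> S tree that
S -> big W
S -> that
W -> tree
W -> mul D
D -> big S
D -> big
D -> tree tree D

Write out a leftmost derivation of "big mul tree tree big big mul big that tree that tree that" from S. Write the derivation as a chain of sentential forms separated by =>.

S => big W => big mul D => big mul tree tree D => big mul tree tree big S => big mul tree tree big S tree that => big mul tree tree big big W tree that => big mul tree tree big big mul D tree that => big mul tree tree big big mul big S tree that => big mul tree tree big big mul big S tree that tree that => big mul tree tree big big mul big that tree that tree that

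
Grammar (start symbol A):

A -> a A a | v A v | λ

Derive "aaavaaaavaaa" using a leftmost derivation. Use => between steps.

A => aAa   [A -> a A a]
aAa => aaAaa   [A -> a A a]
aaAaa => aaaAaaa   [A -> a A a]
aaaAaaa => aaavAvaaa   [A -> v A v]
aaavAvaaa => aaavaAavaaa   [A -> a A a]
aaavaAavaaa => aaavaaAaavaaa   [A -> a A a]
aaavaaAaavaaa => aaavaaaavaaa   [A -> λ]

A => aAa => aaAaa => aaaAaaa => aaavAvaaa => aaavaAavaaa => aaavaaAaavaaa => aaavaaaavaaa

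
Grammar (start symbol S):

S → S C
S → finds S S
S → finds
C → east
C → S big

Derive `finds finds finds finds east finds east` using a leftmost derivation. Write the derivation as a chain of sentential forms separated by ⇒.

S ⇒ S C ⇒ finds S S C ⇒ finds finds S S S C ⇒ finds finds finds S S C ⇒ finds finds finds S C S C ⇒ finds finds finds finds C S C ⇒ finds finds finds finds east S C ⇒ finds finds finds finds east finds C ⇒ finds finds finds finds east finds east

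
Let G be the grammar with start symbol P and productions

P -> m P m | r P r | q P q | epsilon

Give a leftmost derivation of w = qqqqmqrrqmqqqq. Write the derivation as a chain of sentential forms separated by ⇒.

P ⇒ qPq ⇒ qqPqq ⇒ qqqPqqq ⇒ qqqqPqqqq ⇒ qqqqmPmqqqq ⇒ qqqqmqPqmqqqq ⇒ qqqqmqrPrqmqqqq ⇒ qqqqmqrrqmqqqq

P ⇒ qPq   [P -> q P q]
qPq ⇒ qqPqq   [P -> q P q]
qqPqq ⇒ qqqPqqq   [P -> q P q]
qqqPqqq ⇒ qqqqPqqqq   [P -> q P q]
qqqqPqqqq ⇒ qqqqmPmqqqq   [P -> m P m]
qqqqmPmqqqq ⇒ qqqqmqPqmqqqq   [P -> q P q]
qqqqmqPqmqqqq ⇒ qqqqmqrPrqmqqqq   [P -> r P r]
qqqqmqrPrqmqqqq ⇒ qqqqmqrrqmqqqq   [P -> epsilon]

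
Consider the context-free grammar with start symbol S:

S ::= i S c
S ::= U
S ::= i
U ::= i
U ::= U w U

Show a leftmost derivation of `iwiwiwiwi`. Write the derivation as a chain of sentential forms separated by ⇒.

S ⇒ U ⇒ UwU ⇒ UwUwU ⇒ UwUwUwU ⇒ UwUwUwUwU ⇒ iwUwUwUwU ⇒ iwiwUwUwU ⇒ iwiwiwUwU ⇒ iwiwiwiwU ⇒ iwiwiwiwi

S ⇒ U   [S ::= U]
U ⇒ UwU   [U ::= U w U]
UwU ⇒ UwUwU   [U ::= U w U]
UwUwU ⇒ UwUwUwU   [U ::= U w U]
UwUwUwU ⇒ UwUwUwUwU   [U ::= U w U]
UwUwUwUwU ⇒ iwUwUwUwU   [U ::= i]
iwUwUwUwU ⇒ iwiwUwUwU   [U ::= i]
iwiwUwUwU ⇒ iwiwiwUwU   [U ::= i]
iwiwiwUwU ⇒ iwiwiwiwU   [U ::= i]
iwiwiwiwU ⇒ iwiwiwiwi   [U ::= i]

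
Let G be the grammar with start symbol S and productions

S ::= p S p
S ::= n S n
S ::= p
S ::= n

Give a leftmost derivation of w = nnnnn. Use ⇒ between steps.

S ⇒ nSn ⇒ nnSnn ⇒ nnnnn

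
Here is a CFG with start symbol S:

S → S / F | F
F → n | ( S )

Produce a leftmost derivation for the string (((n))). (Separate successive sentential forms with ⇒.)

S ⇒ F   [S → F]
F ⇒ (S)   [F → ( S )]
(S) ⇒ (F)   [S → F]
(F) ⇒ ((S))   [F → ( S )]
((S)) ⇒ ((F))   [S → F]
((F)) ⇒ (((S)))   [F → ( S )]
(((S))) ⇒ (((F)))   [S → F]
(((F))) ⇒ (((n)))   [F → n]

S⇒F⇒(S)⇒(F)⇒((S))⇒((F))⇒(((S)))⇒(((F)))⇒(((n)))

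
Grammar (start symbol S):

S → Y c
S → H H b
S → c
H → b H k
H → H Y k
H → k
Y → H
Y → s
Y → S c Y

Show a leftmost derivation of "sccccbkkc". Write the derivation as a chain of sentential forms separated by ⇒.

S ⇒ Yc ⇒ ScYc ⇒ YccYc ⇒ sccYc ⇒ sccScYc ⇒ sccccYc ⇒ sccccHc ⇒ sccccbHkc ⇒ sccccbkkc

S ⇒ Yc   [S → Y c]
Yc ⇒ ScYc   [Y → S c Y]
ScYc ⇒ YccYc   [S → Y c]
YccYc ⇒ sccYc   [Y → s]
sccYc ⇒ sccScYc   [Y → S c Y]
sccScYc ⇒ sccccYc   [S → c]
sccccYc ⇒ sccccHc   [Y → H]
sccccHc ⇒ sccccbHkc   [H → b H k]
sccccbHkc ⇒ sccccbkkc   [H → k]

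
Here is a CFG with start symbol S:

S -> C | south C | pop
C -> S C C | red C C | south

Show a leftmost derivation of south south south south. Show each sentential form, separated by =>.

S => C => S C C => south C C C => south south C C => south south south C => south south south south

S => C   [S -> C]
C => S C C   [C -> S C C]
S C C => south C C C   [S -> south C]
south C C C => south south C C   [C -> south]
south south C C => south south south C   [C -> south]
south south south C => south south south south   [C -> south]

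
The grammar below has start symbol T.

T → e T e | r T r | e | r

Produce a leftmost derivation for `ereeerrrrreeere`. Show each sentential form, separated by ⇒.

T ⇒ eTe   [T → e T e]
eTe ⇒ erTre   [T → r T r]
erTre ⇒ ereTere   [T → e T e]
ereTere ⇒ ereeTeere   [T → e T e]
ereeTeere ⇒ ereeeTeeere   [T → e T e]
ereeeTeeere ⇒ ereeerTreeere   [T → r T r]
ereeerTreeere ⇒ ereeerrTrreeere   [T → r T r]
ereeerrTrreeere ⇒ ereeerrrrreeere   [T → r]

T⇒eTe⇒erTre⇒ereTere⇒ereeTeere⇒ereeeTeeere⇒ereeerTreeere⇒ereeerrTrreeere⇒ereeerrrrreeere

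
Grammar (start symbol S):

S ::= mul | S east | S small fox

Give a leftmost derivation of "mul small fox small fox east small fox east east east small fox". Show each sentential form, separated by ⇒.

S ⇒ S small fox   [S ::= S small fox]
S small fox ⇒ S east small fox   [S ::= S east]
S east small fox ⇒ S east east small fox   [S ::= S east]
S east east small fox ⇒ S east east east small fox   [S ::= S east]
S east east east small fox ⇒ S small fox east east east small fox   [S ::= S small fox]
S small fox east east east small fox ⇒ S east small fox east east east small fox   [S ::= S east]
S east small fox east east east small fox ⇒ S small fox east small fox east east east small fox   [S ::= S small fox]
S small fox east small fox east east east small fox ⇒ S small fox small fox east small fox east east east small fox   [S ::= S small fox]
S small fox small fox east small fox east east east small fox ⇒ mul small fox small fox east small fox east east east small fox   [S ::= mul]

S ⇒ S small fox ⇒ S east small fox ⇒ S east east small fox ⇒ S east east east small fox ⇒ S small fox east east east small fox ⇒ S east small fox east east east small fox ⇒ S small fox east small fox east east east small fox ⇒ S small fox small fox east small fox east east east small fox ⇒ mul small fox small fox east small fox east east east small fox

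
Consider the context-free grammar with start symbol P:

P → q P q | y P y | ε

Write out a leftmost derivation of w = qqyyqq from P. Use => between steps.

P=>qPq=>qqPqq=>qqyPyqq=>qqyyqq

P => qPq   [P → q P q]
qPq => qqPqq   [P → q P q]
qqPqq => qqyPyqq   [P → y P y]
qqyPyqq => qqyyqq   [P → ε]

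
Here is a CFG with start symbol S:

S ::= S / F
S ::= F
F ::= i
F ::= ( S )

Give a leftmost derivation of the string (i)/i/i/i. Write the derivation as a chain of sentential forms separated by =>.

S => S/F => S/F/F => S/F/F/F => F/F/F/F => (S)/F/F/F => (F)/F/F/F => (i)/F/F/F => (i)/i/F/F => (i)/i/i/F => (i)/i/i/i

S => S/F   [S ::= S / F]
S/F => S/F/F   [S ::= S / F]
S/F/F => S/F/F/F   [S ::= S / F]
S/F/F/F => F/F/F/F   [S ::= F]
F/F/F/F => (S)/F/F/F   [F ::= ( S )]
(S)/F/F/F => (F)/F/F/F   [S ::= F]
(F)/F/F/F => (i)/F/F/F   [F ::= i]
(i)/F/F/F => (i)/i/F/F   [F ::= i]
(i)/i/F/F => (i)/i/i/F   [F ::= i]
(i)/i/i/F => (i)/i/i/i   [F ::= i]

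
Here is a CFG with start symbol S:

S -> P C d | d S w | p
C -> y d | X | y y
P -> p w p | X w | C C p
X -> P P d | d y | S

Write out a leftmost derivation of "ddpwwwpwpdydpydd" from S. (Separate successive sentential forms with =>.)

S => PCd   [S -> P C d]
PCd => CCpCd   [P -> C C p]
CCpCd => XCpCd   [C -> X]
XCpCd => PPdCpCd   [X -> P P d]
PPdCpCd => XwPdCpCd   [P -> X w]
XwPdCpCd => SwPdCpCd   [X -> S]
SwPdCpCd => dSwwPdCpCd   [S -> d S w]
dSwwPdCpCd => ddSwwwPdCpCd   [S -> d S w]
ddSwwwPdCpCd => ddpwwwPdCpCd   [S -> p]
ddpwwwPdCpCd => ddpwwwpwpdCpCd   [P -> p w p]
ddpwwwpwpdCpCd => ddpwwwpwpdydpCd   [C -> y d]
ddpwwwpwpdydpCd => ddpwwwpwpdydpydd   [C -> y d]

S=>PCd=>CCpCd=>XCpCd=>PPdCpCd=>XwPdCpCd=>SwPdCpCd=>dSwwPdCpCd=>ddSwwwPdCpCd=>ddpwwwPdCpCd=>ddpwwwpwpdCpCd=>ddpwwwpwpdydpCd=>ddpwwwpwpdydpydd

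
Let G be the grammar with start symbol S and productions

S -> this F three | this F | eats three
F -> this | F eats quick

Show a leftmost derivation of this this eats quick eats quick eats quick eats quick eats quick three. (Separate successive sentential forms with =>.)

S => this F three => this F eats quick three => this F eats quick eats quick three => this F eats quick eats quick eats quick three => this F eats quick eats quick eats quick eats quick three => this F eats quick eats quick eats quick eats quick eats quick three => this this eats quick eats quick eats quick eats quick eats quick three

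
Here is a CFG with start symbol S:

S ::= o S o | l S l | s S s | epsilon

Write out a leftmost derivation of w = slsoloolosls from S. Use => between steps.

S=>sSs=>slSls=>slsSsls=>slsoSosls=>slsolSlosls=>slsoloSolosls=>slsoloolosls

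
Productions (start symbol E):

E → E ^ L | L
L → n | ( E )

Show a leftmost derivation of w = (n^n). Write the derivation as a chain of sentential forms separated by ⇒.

E ⇒ L   [E → L]
L ⇒ (E)   [L → ( E )]
(E) ⇒ (E^L)   [E → E ^ L]
(E^L) ⇒ (L^L)   [E → L]
(L^L) ⇒ (n^L)   [L → n]
(n^L) ⇒ (n^n)   [L → n]

E⇒L⇒(E)⇒(E^L)⇒(L^L)⇒(n^L)⇒(n^n)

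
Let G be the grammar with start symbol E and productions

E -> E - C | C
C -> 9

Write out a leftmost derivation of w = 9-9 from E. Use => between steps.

E => E-C => C-C => 9-C => 9-9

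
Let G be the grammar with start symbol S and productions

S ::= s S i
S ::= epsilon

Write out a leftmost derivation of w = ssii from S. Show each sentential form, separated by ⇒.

S⇒sSi⇒ssSii⇒ssii

S ⇒ sSi   [S ::= s S i]
sSi ⇒ ssSii   [S ::= s S i]
ssSii ⇒ ssii   [S ::= epsilon]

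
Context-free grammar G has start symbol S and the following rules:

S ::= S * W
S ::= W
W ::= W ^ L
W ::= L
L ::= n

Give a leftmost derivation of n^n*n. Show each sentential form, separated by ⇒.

S⇒S*W⇒W*W⇒W^L*W⇒L^L*W⇒n^L*W⇒n^n*W⇒n^n*L⇒n^n*n

S ⇒ S*W   [S ::= S * W]
S*W ⇒ W*W   [S ::= W]
W*W ⇒ W^L*W   [W ::= W ^ L]
W^L*W ⇒ L^L*W   [W ::= L]
L^L*W ⇒ n^L*W   [L ::= n]
n^L*W ⇒ n^n*W   [L ::= n]
n^n*W ⇒ n^n*L   [W ::= L]
n^n*L ⇒ n^n*n   [L ::= n]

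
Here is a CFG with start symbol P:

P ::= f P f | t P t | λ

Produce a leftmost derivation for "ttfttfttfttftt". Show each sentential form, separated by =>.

P => tPt   [P ::= t P t]
tPt => ttPtt   [P ::= t P t]
ttPtt => ttfPftt   [P ::= f P f]
ttfPftt => ttftPtftt   [P ::= t P t]
ttftPtftt => ttfttPttftt   [P ::= t P t]
ttfttPttftt => ttfttfPfttftt   [P ::= f P f]
ttfttfPfttftt => ttfttftPtfttftt   [P ::= t P t]
ttfttftPtfttftt => ttfttfttfttftt   [P ::= λ]

P => tPt => ttPtt => ttfPftt => ttftPtftt => ttfttPttftt => ttfttfPfttftt => ttfttftPtfttftt => ttfttfttfttftt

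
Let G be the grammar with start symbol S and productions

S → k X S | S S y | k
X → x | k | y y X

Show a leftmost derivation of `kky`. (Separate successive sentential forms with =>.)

S => SSy => kSy => kky

S => SSy   [S → S S y]
SSy => kSy   [S → k]
kSy => kky   [S → k]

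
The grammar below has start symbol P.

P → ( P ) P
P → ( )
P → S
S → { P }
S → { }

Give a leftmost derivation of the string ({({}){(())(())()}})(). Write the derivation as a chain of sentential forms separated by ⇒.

P ⇒ (P)P   [P → ( P ) P]
(P)P ⇒ (S)P   [P → S]
(S)P ⇒ ({P})P   [S → { P }]
({P})P ⇒ ({(P)P})P   [P → ( P ) P]
({(P)P})P ⇒ ({(S)P})P   [P → S]
({(S)P})P ⇒ ({({})P})P   [S → { }]
({({})P})P ⇒ ({({})S})P   [P → S]
({({})S})P ⇒ ({({}){P}})P   [S → { P }]
({({}){P}})P ⇒ ({({}){(P)P}})P   [P → ( P ) P]
({({}){(P)P}})P ⇒ ({({}){(())P}})P   [P → ( )]
({({}){(())P}})P ⇒ ({({}){(())(P)P}})P   [P → ( P ) P]
({({}){(())(P)P}})P ⇒ ({({}){(())(())P}})P   [P → ( )]
({({}){(())(())P}})P ⇒ ({({}){(())(())()}})P   [P → ( )]
({({}){(())(())()}})P ⇒ ({({}){(())(())()}})()   [P → ( )]

P ⇒ (P)P ⇒ (S)P ⇒ ({P})P ⇒ ({(P)P})P ⇒ ({(S)P})P ⇒ ({({})P})P ⇒ ({({})S})P ⇒ ({({}){P}})P ⇒ ({({}){(P)P}})P ⇒ ({({}){(())P}})P ⇒ ({({}){(())(P)P}})P ⇒ ({({}){(())(())P}})P ⇒ ({({}){(())(())()}})P ⇒ ({({}){(())(())()}})()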